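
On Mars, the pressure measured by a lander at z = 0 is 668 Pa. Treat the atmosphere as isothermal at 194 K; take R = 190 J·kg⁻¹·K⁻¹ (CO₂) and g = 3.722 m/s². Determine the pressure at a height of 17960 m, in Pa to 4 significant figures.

Scale height: H = RT/g = 190 × 194 / 3.722 = 9903.3 m.
Barometric formula: P = P₀ exp(−z/H).
z/H = 17960/9903.3 = 1.8135; exp(−1.8135) = 0.16308.
P = 668 × 0.16308 = 108.94 Pa.

P ≈ 108.9 Pa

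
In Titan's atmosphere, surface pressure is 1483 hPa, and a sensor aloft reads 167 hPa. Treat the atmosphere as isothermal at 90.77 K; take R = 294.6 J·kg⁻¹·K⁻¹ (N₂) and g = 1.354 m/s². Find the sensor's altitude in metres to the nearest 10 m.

z ≈ 43130 m

Scale height: H = RT/g = 294.6 × 90.77 / 1.354 = 19750 m.
Invert the barometric formula: z = H ln(P₀/P).
P₀/P = 1483/167 = 8.8802; ln(8.8802) = 2.1838.
z = 19750 × 2.1838 = 43130 m.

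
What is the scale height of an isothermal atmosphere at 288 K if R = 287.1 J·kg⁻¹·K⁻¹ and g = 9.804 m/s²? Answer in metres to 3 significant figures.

H ≈ 8430 m

The scale height of an isothermal atmosphere is H = RT/g.
H = 287.1 × 288 / 9.804 = 82685/9.804 = 8433.8 m.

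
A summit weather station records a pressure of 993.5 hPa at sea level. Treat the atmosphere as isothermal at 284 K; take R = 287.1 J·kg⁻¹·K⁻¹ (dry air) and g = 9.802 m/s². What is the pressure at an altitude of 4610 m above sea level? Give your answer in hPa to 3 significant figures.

P ≈ 571 hPa

Scale height: H = RT/g = 287.1 × 284 / 9.802 = 8318.3 m.
Barometric formula: P = P₀ exp(−z/H).
z/H = 4610.0/8318.3 = 0.55420; exp(−0.55420) = 0.57453.
P = 993.5 × 0.57453 = 570.80 hPa.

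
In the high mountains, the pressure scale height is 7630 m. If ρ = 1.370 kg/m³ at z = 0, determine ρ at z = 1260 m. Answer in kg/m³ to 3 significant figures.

ρ ≈ 1.16 kg/m³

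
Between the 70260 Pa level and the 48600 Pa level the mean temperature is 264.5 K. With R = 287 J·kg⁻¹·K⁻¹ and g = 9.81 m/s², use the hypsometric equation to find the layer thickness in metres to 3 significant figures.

Hypsometric equation: Δz = (R T̄/g) ln(P₁/P₂).
R T̄/g = 287 × 264.5 / 9.81 = 7738.2 m.
ln(70260/48600) = ln(1.4457) = 0.36859.
Δz = 7738.2 × 0.36859 = 2852.2 m.

Δz ≈ 2850 m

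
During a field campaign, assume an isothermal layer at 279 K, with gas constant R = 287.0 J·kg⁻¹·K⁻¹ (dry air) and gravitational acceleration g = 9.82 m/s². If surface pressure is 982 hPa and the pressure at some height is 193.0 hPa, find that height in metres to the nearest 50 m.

Scale height: H = RT/g = 287.0 × 279 / 9.82 = 8154.1 m.
Invert the barometric formula: z = H ln(P₀/P).
P₀/P = 982/193.0 = 5.0881; ln(5.0881) = 1.6269.
z = 8154.1 × 1.6269 = 13266 m.

z ≈ 13250 m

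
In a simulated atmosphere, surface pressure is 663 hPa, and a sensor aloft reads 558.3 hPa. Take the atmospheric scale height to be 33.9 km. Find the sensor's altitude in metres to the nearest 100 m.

z ≈ 5800 m

Invert the barometric formula: z = H ln(P₀/P).
P₀/P = 663/558.3 = 1.1875; ln(1.1875) = 0.17185.
z = 33900 × 0.17185 = 5825.7 m.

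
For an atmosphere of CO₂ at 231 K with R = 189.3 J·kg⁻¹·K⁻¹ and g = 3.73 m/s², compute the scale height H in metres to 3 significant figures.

H ≈ 11700 m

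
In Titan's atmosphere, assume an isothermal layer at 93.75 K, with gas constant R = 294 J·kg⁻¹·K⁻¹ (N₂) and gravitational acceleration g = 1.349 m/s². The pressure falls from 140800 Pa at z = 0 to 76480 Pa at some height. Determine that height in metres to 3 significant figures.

z ≈ 12500 m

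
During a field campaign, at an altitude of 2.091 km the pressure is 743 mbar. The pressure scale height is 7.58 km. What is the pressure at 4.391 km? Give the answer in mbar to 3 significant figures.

P ≈ 549 mbar

Between two levels, P₂ = P₁ exp(−Δz/H) with Δz = z₂ − z₁.
Δz = 4391.0 − 2091.0 = 2300.0 m; Δz/H = 2300.0/7580.0 = 0.30343.
P₂ = 743 × exp(−0.30343) = 743 × 0.73828 = 548.54 mbar.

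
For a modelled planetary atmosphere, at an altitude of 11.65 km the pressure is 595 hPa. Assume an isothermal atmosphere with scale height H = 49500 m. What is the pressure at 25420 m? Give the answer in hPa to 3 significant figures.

Between two levels, P₂ = P₁ exp(−Δz/H) with Δz = z₂ − z₁.
Δz = 25420 − 11650 = 13770 m; Δz/H = 13770/49500 = 0.27818.
P₂ = 595 × exp(−0.27818) = 595 × 0.75716 = 450.51 hPa.

P ≈ 451 hPa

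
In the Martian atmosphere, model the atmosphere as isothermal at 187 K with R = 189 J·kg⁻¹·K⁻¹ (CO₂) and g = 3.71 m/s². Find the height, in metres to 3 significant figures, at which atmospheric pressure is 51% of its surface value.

Scale height: H = RT/g = 189 × 187 / 3.71 = 9526.4 m.
Set P/P₀ = exp(−z/H) = 0.51, so z = −H ln(0.51).
−ln(0.51) = 0.67334; z = 9526.4 × 0.67334 = 6414.5 m.

z ≈ 6410 m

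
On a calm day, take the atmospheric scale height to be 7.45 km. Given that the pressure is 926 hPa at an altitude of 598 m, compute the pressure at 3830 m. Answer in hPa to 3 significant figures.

P ≈ 600 hPa

Between two levels, P₂ = P₁ exp(−Δz/H) with Δz = z₂ − z₁.
Δz = 3830.0 − 598.00 = 3232.0 m; Δz/H = 3232.0/7450.0 = 0.43383.
P₂ = 926 × exp(−0.43383) = 926 × 0.64802 = 600.07 hPa.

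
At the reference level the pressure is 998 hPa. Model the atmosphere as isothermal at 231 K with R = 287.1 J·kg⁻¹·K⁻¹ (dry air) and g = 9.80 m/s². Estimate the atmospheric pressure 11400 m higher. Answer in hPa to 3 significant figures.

Scale height: H = RT/g = 287.1 × 231 / 9.80 = 6767.4 m.
Barometric formula: P = P₀ exp(−z/H).
z/H = 11400/6767.4 = 1.6845; exp(−1.6845) = 0.18554.
P = 998 × 0.18554 = 185.17 hPa.

P ≈ 185 hPa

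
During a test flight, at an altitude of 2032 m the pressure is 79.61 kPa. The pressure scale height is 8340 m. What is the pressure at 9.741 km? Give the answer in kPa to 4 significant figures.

Between two levels, P₂ = P₁ exp(−Δz/H) with Δz = z₂ − z₁.
Δz = 9741.0 − 2032.0 = 7709.0 m; Δz/H = 7709.0/8340.0 = 0.92434.
P₂ = 79.61 × exp(−0.92434) = 79.61 × 0.39679 = 31.588 kPa.

P ≈ 31.59 kPa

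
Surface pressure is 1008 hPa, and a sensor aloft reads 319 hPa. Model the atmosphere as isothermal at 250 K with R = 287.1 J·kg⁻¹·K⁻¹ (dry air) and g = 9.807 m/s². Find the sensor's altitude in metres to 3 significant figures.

Scale height: H = RT/g = 287.1 × 250 / 9.807 = 7318.8 m.
Invert the barometric formula: z = H ln(P₀/P).
P₀/P = 1008/319 = 3.1599; ln(3.1599) = 1.1505.
z = 7318.8 × 1.1505 = 8420.3 m.

z ≈ 8420 m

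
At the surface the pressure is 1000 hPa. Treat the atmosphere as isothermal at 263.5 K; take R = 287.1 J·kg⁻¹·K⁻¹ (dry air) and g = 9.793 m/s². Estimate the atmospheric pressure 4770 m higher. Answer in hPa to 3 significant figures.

P ≈ 539 hPa

Scale height: H = RT/g = 287.1 × 263.5 / 9.793 = 7725.0 m.
Barometric formula: P = P₀ exp(−z/H).
z/H = 4770.0/7725.0 = 0.61748; exp(−0.61748) = 0.53930.
P = 1000 × 0.53930 = 539.30 hPa.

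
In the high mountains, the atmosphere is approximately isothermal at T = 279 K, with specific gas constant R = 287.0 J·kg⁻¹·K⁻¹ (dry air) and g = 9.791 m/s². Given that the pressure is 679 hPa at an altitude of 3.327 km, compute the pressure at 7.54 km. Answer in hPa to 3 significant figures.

P ≈ 406 hPa

Scale height: H = RT/g = 287.0 × 279 / 9.791 = 8178.2 m.
Between two levels, P₂ = P₁ exp(−Δz/H) with Δz = z₂ − z₁.
Δz = 7540.0 − 3327.0 = 4213.0 m; Δz/H = 4213.0/8178.2 = 0.51515.
P₂ = 679 × exp(−0.51515) = 679 × 0.59741 = 405.64 hPa.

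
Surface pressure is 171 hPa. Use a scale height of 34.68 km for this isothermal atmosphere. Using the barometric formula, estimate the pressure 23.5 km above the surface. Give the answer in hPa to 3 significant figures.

Barometric formula: P = P₀ exp(−z/H).
z/H = 23500/34680 = 0.67762; exp(−0.67762) = 0.50782.
P = 171 × 0.50782 = 86.837 hPa.

P ≈ 86.8 hPa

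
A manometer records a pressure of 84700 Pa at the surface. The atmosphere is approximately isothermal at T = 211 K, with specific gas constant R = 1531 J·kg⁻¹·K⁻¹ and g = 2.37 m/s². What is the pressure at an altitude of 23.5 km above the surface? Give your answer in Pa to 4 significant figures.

Scale height: H = RT/g = 1531 × 211 / 2.37 = 136300 m.
Barometric formula: P = P₀ exp(−z/H).
z/H = 23500/136300 = 0.17241; exp(−0.17241) = 0.84163.
P = 84700 × 0.84163 = 71286 Pa.

P ≈ 71290 Pa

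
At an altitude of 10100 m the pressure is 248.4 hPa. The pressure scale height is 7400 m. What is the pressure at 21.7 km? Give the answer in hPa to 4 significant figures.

P ≈ 51.80 hPa

Between two levels, P₂ = P₁ exp(−Δz/H) with Δz = z₂ − z₁.
Δz = 21700 − 10100 = 11600 m; Δz/H = 11600/7400.0 = 1.5676.
P₂ = 248.4 × exp(−1.5676) = 248.4 × 0.20855 = 51.804 hPa.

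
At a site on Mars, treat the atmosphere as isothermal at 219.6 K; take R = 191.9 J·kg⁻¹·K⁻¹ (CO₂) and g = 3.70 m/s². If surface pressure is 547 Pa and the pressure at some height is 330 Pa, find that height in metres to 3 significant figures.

z ≈ 5760 m

Scale height: H = RT/g = 191.9 × 219.6 / 3.70 = 11390 m.
Invert the barometric formula: z = H ln(P₀/P).
P₀/P = 547/330 = 1.6576; ln(1.6576) = 0.50537.
z = 11390 × 0.50537 = 5756.2 m.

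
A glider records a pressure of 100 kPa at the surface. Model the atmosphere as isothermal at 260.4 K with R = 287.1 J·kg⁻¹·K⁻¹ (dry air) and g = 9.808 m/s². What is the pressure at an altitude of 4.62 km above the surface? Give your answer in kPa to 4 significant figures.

Scale height: H = RT/g = 287.1 × 260.4 / 9.808 = 7622.4 m.
Barometric formula: P = P₀ exp(−z/H).
z/H = 4620.0/7622.4 = 0.60611; exp(−0.60611) = 0.54547.
P = 100 × 0.54547 = 54.547 kPa.

P ≈ 54.55 kPa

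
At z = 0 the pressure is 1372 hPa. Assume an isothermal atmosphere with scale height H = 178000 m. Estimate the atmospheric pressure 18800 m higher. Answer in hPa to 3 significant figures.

Barometric formula: P = P₀ exp(−z/H).
z/H = 18800/178000 = 0.10562; exp(−0.10562) = 0.89977.
P = 1372 × 0.89977 = 1234.5 hPa.

P ≈ 1230 hPa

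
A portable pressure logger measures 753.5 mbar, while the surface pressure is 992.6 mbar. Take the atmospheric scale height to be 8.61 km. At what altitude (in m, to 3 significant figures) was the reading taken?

Invert the barometric formula: z = H ln(P₀/P).
P₀/P = 992.6/753.5 = 1.3173; ln(1.3173) = 0.27558.
z = 8610.0 × 0.27558 = 2372.7 m.

z ≈ 2370 m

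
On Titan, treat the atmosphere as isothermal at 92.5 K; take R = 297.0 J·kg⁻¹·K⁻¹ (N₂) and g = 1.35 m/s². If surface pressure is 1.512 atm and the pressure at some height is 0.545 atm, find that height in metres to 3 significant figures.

z ≈ 20800 m

Scale height: H = RT/g = 297.0 × 92.5 / 1.35 = 20350 m.
Invert the barometric formula: z = H ln(P₀/P).
P₀/P = 1.512/0.545 = 2.7743; ln(2.7743) = 1.0204.
z = 20350 × 1.0204 = 20765 m.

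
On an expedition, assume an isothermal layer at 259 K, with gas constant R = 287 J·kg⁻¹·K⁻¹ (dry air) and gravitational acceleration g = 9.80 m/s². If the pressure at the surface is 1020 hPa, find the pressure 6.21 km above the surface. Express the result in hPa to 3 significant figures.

P ≈ 450 hPa

Scale height: H = RT/g = 287 × 259 / 9.80 = 7585.0 m.
Barometric formula: P = P₀ exp(−z/H).
z/H = 6210.0/7585.0 = 0.81872; exp(−0.81872) = 0.44100.
P = 1020 × 0.44100 = 449.82 hPa.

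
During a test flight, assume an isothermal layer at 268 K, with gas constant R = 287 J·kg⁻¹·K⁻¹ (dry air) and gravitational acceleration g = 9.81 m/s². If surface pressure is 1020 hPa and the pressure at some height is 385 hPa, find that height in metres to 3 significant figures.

z ≈ 7640 m

Scale height: H = RT/g = 287 × 268 / 9.81 = 7840.6 m.
Invert the barometric formula: z = H ln(P₀/P).
P₀/P = 1020/385 = 2.6494; ln(2.6494) = 0.97433.
z = 7840.6 × 0.97433 = 7639.3 m.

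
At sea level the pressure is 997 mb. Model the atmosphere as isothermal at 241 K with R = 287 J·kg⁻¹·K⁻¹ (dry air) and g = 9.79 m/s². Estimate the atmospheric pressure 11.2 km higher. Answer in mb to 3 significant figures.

Scale height: H = RT/g = 287 × 241 / 9.79 = 7065.1 m.
Barometric formula: P = P₀ exp(−z/H).
z/H = 11200/7065.1 = 1.5853; exp(−1.5853) = 0.20489.
P = 997 × 0.20489 = 204.28 mb.

P ≈ 204 mb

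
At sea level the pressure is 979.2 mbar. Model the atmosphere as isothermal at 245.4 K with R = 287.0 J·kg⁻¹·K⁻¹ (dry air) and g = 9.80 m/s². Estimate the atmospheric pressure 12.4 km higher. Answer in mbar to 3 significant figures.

P ≈ 174 mbar

Scale height: H = RT/g = 287.0 × 245.4 / 9.80 = 7186.7 m.
Barometric formula: P = P₀ exp(−z/H).
z/H = 12400/7186.7 = 1.7254; exp(−1.7254) = 0.17810.
P = 979.2 × 0.17810 = 174.40 mbar.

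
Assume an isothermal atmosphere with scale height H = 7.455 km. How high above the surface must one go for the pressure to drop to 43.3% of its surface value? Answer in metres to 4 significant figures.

z ≈ 6240 m

Set P/P₀ = exp(−z/H) = 0.433, so z = −H ln(0.433).
−ln(0.433) = 0.83702; z = 7455.0 × 0.83702 = 6240.0 m.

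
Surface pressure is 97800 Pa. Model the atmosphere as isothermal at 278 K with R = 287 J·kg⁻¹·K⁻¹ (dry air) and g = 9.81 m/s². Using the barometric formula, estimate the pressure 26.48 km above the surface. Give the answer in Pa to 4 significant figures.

Scale height: H = RT/g = 287 × 278 / 9.81 = 8133.1 m.
Barometric formula: P = P₀ exp(−z/H).
z/H = 26480/8133.1 = 3.2558; exp(−3.2558) = 0.038550.
P = 97800 × 0.038550 = 3770.2 Pa.

P ≈ 3770 Pa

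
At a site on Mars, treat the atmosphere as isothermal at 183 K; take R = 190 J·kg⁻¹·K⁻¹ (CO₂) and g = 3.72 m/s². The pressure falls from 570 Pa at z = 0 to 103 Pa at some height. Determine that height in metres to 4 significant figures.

Scale height: H = RT/g = 190 × 183 / 3.72 = 9346.8 m.
Invert the barometric formula: z = H ln(P₀/P).
P₀/P = 570/103 = 5.5340; ln(5.5340) = 1.7109.
z = 9346.8 × 1.7109 = 15991 m.

z ≈ 15990 m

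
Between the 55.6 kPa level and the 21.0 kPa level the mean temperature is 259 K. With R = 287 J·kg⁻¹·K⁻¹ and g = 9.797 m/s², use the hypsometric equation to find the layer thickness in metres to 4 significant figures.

Δz ≈ 7387 m

Hypsometric equation: Δz = (R T̄/g) ln(P₁/P₂).
R T̄/g = 287 × 259 / 9.797 = 7587.3 m.
ln(55.6/21.0) = ln(2.6476) = 0.97365.
Δz = 7587.3 × 0.97365 = 7387.4 m.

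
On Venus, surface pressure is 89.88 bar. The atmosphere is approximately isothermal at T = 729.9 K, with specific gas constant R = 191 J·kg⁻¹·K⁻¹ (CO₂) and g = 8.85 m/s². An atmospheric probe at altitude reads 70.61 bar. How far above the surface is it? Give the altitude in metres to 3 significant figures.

z ≈ 3800 m

Scale height: H = RT/g = 191 × 729.9 / 8.85 = 15753 m.
Invert the barometric formula: z = H ln(P₀/P).
P₀/P = 89.88/70.61 = 1.2729; ln(1.2729) = 0.24130.
z = 15753 × 0.24130 = 3801.2 m.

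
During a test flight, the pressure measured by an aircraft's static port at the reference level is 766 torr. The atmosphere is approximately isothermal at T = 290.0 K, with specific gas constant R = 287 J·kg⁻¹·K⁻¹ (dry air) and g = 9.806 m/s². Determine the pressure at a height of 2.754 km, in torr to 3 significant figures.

Scale height: H = RT/g = 287 × 290.0 / 9.806 = 8487.7 m.
Barometric formula: P = P₀ exp(−z/H).
z/H = 2754.0/8487.7 = 0.32447; exp(−0.32447) = 0.72291.
P = 766 × 0.72291 = 553.75 torr.

P ≈ 554 torr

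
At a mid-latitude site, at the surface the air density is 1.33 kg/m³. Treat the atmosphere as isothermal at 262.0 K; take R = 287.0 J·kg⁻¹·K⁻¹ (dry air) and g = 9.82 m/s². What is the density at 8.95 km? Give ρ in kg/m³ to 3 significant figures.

Scale height: H = RT/g = 287.0 × 262.0 / 9.82 = 7657.2 m.
In an isothermal atmosphere, density decays like pressure: ρ = ρ₀ exp(−z/H).
z/H = 8950.0/7657.2 = 1.1688; exp(−1.1688) = 0.31074.
ρ = 1.33 × 0.31074 = 0.41328 kg/m³.

ρ ≈ 0.413 kg/m³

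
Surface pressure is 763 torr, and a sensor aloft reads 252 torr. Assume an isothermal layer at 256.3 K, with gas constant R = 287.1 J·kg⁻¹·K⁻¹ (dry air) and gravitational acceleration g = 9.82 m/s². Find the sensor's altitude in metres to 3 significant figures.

z ≈ 8300 m

Scale height: H = RT/g = 287.1 × 256.3 / 9.82 = 7493.3 m.
Invert the barometric formula: z = H ln(P₀/P).
P₀/P = 763/252 = 3.0278; ln(3.0278) = 1.1078.
z = 7493.3 × 1.1078 = 8301.1 m.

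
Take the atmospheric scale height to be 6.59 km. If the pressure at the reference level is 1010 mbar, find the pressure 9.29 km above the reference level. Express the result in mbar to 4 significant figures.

P ≈ 246.7 mbar

Barometric formula: P = P₀ exp(−z/H).
z/H = 9290.0/6590.0 = 1.4097; exp(−1.4097) = 0.24422.
P = 1010 × 0.24422 = 246.66 mbar.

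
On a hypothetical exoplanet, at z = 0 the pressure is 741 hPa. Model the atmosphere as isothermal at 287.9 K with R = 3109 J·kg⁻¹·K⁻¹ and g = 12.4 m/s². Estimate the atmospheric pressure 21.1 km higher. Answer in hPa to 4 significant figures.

Scale height: H = RT/g = 3109 × 287.9 / 12.4 = 72184 m.
Barometric formula: P = P₀ exp(−z/H).
z/H = 21100/72184 = 0.29231; exp(−0.29231) = 0.74654.
P = 741 × 0.74654 = 553.19 hPa.

P ≈ 553.2 hPa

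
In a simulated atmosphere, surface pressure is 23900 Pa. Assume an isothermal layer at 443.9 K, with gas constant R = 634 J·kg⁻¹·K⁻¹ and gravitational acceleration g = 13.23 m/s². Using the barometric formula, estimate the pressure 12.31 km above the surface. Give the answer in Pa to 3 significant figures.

Scale height: H = RT/g = 634 × 443.9 / 13.23 = 21272 m.
Barometric formula: P = P₀ exp(−z/H).
z/H = 12310/21272 = 0.57869; exp(−0.57869) = 0.56063.
P = 23900 × 0.56063 = 13399 Pa.

P ≈ 13400 Pa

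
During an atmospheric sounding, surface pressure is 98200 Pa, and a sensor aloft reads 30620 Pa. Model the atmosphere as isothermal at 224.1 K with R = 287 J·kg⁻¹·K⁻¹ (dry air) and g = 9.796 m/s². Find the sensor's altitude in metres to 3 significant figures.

z ≈ 7650 m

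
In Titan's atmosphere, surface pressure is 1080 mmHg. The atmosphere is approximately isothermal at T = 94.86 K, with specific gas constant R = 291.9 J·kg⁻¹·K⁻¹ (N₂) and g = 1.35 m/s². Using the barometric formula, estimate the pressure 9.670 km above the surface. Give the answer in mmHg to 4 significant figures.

P ≈ 674.0 mmHg

Scale height: H = RT/g = 291.9 × 94.86 / 1.35 = 20511 m.
Barometric formula: P = P₀ exp(−z/H).
z/H = 9670.0/20511 = 0.47145; exp(−0.47145) = 0.62410.
P = 1080 × 0.62410 = 674.03 mmHg.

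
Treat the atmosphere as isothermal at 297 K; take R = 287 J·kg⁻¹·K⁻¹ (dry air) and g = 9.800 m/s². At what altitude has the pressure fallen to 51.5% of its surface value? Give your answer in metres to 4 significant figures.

Scale height: H = RT/g = 287 × 297 / 9.800 = 8697.9 m.
Set P/P₀ = exp(−z/H) = 0.515, so z = −H ln(0.515).
−ln(0.515) = 0.66359; z = 8697.9 × 0.66359 = 5771.8 m.

z ≈ 5772 m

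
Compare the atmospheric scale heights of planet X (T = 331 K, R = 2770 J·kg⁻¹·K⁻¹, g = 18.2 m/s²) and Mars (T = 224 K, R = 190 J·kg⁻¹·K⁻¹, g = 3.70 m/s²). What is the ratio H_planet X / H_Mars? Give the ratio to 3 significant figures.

H_planet X/H_Mars ≈ 4.38

H = RT/g for each body.
H_planet X = 2770 × 331 / 18.2 = 50377 m.
H_Mars = 190 × 224 / 3.70 = 11503 m.
H_planet X/H_Mars = 50377/11503 = 4.3795.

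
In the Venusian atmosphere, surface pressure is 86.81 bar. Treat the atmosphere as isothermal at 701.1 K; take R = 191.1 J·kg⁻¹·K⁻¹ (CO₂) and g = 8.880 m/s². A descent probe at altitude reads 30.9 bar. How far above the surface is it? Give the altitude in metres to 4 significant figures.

Scale height: H = RT/g = 191.1 × 701.1 / 8.880 = 15088 m.
Invert the barometric formula: z = H ln(P₀/P).
P₀/P = 86.81/30.9 = 2.8094; ln(2.8094) = 1.0330.
z = 15088 × 1.0330 = 15586 m.

z ≈ 15590 m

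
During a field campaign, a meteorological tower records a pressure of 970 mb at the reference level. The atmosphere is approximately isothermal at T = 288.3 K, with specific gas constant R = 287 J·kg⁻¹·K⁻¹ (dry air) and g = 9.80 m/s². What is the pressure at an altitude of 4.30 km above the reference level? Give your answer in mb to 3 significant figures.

Scale height: H = RT/g = 287 × 288.3 / 9.80 = 8443.1 m.
Barometric formula: P = P₀ exp(−z/H).
z/H = 4300.0/8443.1 = 0.50929; exp(−0.50929) = 0.60092.
P = 970 × 0.60092 = 582.89 mb.

P ≈ 583 mb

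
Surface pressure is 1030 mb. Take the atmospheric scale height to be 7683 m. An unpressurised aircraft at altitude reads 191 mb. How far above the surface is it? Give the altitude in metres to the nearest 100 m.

z ≈ 12900 m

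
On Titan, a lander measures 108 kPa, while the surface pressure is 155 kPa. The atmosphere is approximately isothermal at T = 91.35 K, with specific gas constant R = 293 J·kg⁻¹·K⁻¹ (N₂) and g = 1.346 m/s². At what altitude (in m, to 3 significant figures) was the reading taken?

z ≈ 7180 m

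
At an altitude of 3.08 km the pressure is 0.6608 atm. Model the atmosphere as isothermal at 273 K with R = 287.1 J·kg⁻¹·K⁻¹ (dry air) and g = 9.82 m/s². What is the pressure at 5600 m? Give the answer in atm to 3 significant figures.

Scale height: H = RT/g = 287.1 × 273 / 9.82 = 7981.5 m.
Between two levels, P₂ = P₁ exp(−Δz/H) with Δz = z₂ − z₁.
Δz = 5600.0 − 3080.0 = 2520.0 m; Δz/H = 2520.0/7981.5 = 0.31573.
P₂ = 0.6608 × exp(−0.31573) = 0.6608 × 0.72926 = 0.48190 atm.

P ≈ 0.482 atm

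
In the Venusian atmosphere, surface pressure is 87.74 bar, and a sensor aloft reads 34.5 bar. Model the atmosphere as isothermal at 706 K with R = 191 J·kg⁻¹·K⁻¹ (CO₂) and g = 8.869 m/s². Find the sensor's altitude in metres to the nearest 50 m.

z ≈ 14200 m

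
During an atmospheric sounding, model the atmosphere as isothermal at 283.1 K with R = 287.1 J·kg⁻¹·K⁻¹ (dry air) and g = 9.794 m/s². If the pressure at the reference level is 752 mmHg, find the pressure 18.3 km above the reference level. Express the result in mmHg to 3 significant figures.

Scale height: H = RT/g = 287.1 × 283.1 / 9.794 = 8298.8 m.
Barometric formula: P = P₀ exp(−z/H).
z/H = 18300/8298.8 = 2.2051; exp(−2.2051) = 0.11024.
P = 752 × 0.11024 = 82.900 mmHg.

P ≈ 82.9 mmHg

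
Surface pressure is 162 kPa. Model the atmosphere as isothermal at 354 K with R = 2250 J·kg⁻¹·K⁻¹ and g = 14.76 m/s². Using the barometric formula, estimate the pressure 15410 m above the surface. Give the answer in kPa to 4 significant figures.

Scale height: H = RT/g = 2250 × 354 / 14.76 = 53963 m.
Barometric formula: P = P₀ exp(−z/H).
z/H = 15410/53963 = 0.28557; exp(−0.28557) = 0.75159.
P = 162 × 0.75159 = 121.76 kPa.

P ≈ 121.8 kPa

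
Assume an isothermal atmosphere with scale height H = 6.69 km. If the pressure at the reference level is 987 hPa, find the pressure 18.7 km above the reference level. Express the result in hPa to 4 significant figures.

Barometric formula: P = P₀ exp(−z/H).
z/H = 18700/6690.0 = 2.7952; exp(−2.7952) = 0.061103.
P = 987 × 0.061103 = 60.309 hPa.

P ≈ 60.31 hPa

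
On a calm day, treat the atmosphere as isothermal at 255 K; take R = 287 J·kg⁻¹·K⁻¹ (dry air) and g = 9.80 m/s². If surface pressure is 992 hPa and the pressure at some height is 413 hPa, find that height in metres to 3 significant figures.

z ≈ 6540 m

Scale height: H = RT/g = 287 × 255 / 9.80 = 7467.9 m.
Invert the barometric formula: z = H ln(P₀/P).
P₀/P = 992/413 = 2.4019; ln(2.4019) = 0.87626.
z = 7467.9 × 0.87626 = 6543.8 m.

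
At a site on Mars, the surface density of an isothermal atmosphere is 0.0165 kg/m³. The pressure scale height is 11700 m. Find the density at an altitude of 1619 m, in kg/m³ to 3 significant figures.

ρ ≈ 0.0144 kg/m³

In an isothermal atmosphere, density decays like pressure: ρ = ρ₀ exp(−z/H).
z/H = 1619.0/11700 = 0.13838; exp(−0.13838) = 0.87077.
ρ = 0.0165 × 0.87077 = 0.014368 kg/m³.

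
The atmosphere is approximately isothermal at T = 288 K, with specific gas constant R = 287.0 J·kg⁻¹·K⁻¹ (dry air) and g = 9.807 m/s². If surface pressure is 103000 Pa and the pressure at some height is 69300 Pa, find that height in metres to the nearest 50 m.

Scale height: H = RT/g = 287.0 × 288 / 9.807 = 8428.3 m.
Invert the barometric formula: z = H ln(P₀/P).
P₀/P = 103000/69300 = 1.4863; ln(1.4863) = 0.39629.
z = 8428.3 × 0.39629 = 3340.1 m.

z ≈ 3350 m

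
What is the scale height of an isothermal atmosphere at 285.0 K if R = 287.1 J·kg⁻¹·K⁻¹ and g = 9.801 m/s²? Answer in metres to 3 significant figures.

The scale height of an isothermal atmosphere is H = RT/g.
H = 287.1 × 285.0 / 9.801 = 81824/9.801 = 8348.5 m.

H ≈ 8350 m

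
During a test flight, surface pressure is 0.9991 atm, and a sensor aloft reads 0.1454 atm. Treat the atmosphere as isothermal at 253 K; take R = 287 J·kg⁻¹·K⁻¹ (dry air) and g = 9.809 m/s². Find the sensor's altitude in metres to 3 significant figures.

Scale height: H = RT/g = 287 × 253 / 9.809 = 7402.5 m.
Invert the barometric formula: z = H ln(P₀/P).
P₀/P = 0.9991/0.1454 = 6.8714; ln(6.8714) = 1.9274.
z = 7402.5 × 1.9274 = 14268 m.

z ≈ 14300 m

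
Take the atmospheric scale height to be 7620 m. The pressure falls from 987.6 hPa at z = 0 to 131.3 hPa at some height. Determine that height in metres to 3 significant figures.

Invert the barometric formula: z = H ln(P₀/P).
P₀/P = 987.6/131.3 = 7.5217; ln(7.5217) = 2.0178.
z = 7620.0 × 2.0178 = 15376 m.

z ≈ 15400 m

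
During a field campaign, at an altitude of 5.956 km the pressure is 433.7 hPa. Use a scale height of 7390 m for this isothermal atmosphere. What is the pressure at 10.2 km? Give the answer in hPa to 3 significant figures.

Between two levels, P₂ = P₁ exp(−Δz/H) with Δz = z₂ − z₁.
Δz = 10200 − 5956.0 = 4244.0 m; Δz/H = 4244.0/7390.0 = 0.57429.
P₂ = 433.7 × exp(−0.57429) = 433.7 × 0.56310 = 244.22 hPa.

P ≈ 244 hPa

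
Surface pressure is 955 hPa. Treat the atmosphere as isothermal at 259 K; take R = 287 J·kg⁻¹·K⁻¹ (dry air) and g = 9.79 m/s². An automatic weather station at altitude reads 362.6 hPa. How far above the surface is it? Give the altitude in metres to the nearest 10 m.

z ≈ 7350 m

Scale height: H = RT/g = 287 × 259 / 9.79 = 7592.7 m.
Invert the barometric formula: z = H ln(P₀/P).
P₀/P = 955/362.6 = 2.6338; ln(2.6338) = 0.96843.
z = 7592.7 × 0.96843 = 7353.0 m.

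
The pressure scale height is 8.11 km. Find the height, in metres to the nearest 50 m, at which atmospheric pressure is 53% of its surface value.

z ≈ 5150 m

Set P/P₀ = exp(−z/H) = 0.53, so z = −H ln(0.53).
−ln(0.53) = 0.63488; z = 8110.0 × 0.63488 = 5148.9 m.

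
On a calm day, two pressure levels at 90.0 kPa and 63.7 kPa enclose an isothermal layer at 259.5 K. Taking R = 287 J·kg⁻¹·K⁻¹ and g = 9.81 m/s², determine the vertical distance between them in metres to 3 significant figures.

Hypsometric equation: Δz = (R T̄/g) ln(P₁/P₂).
R T̄/g = 287 × 259.5 / 9.81 = 7591.9 m.
ln(90.0/63.7) = ln(1.4129) = 0.34564.
Δz = 7591.9 × 0.34564 = 2624.1 m.

Δz ≈ 2620 m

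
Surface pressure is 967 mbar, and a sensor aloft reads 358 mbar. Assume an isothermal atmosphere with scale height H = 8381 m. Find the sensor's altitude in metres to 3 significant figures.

z ≈ 8330 m

Invert the barometric formula: z = H ln(P₀/P).
P₀/P = 967/358 = 2.7011; ln(2.7011) = 0.99366.
z = 8381.0 × 0.99366 = 8327.9 m.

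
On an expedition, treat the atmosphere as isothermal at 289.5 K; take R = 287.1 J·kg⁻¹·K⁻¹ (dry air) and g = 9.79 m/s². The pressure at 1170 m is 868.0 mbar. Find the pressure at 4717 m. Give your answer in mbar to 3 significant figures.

P ≈ 572 mbar

Scale height: H = RT/g = 287.1 × 289.5 / 9.79 = 8489.8 m.
Between two levels, P₂ = P₁ exp(−Δz/H) with Δz = z₂ − z₁.
Δz = 4717.0 − 1170.0 = 3547.0 m; Δz/H = 3547.0/8489.8 = 0.41780.
P₂ = 868.0 × exp(−0.41780) = 868.0 × 0.65849 = 571.57 mbar.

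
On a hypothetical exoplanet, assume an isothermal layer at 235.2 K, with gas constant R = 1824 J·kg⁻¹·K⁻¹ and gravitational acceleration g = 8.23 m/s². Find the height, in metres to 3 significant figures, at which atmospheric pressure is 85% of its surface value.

Scale height: H = RT/g = 1824 × 235.2 / 8.23 = 52127 m.
Set P/P₀ = exp(−z/H) = 0.85, so z = −H ln(0.85).
−ln(0.85) = 0.16252; z = 52127 × 0.16252 = 8471.7 m.

z ≈ 8470 m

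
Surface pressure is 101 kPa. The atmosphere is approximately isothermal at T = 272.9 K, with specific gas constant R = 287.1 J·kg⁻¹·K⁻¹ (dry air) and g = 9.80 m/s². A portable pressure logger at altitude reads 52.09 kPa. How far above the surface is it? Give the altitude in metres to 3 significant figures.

z ≈ 5290 m

Scale height: H = RT/g = 287.1 × 272.9 / 9.80 = 7994.9 m.
Invert the barometric formula: z = H ln(P₀/P).
P₀/P = 101/52.09 = 1.9390; ln(1.9390) = 0.66217.
z = 7994.9 × 0.66217 = 5294.0 m.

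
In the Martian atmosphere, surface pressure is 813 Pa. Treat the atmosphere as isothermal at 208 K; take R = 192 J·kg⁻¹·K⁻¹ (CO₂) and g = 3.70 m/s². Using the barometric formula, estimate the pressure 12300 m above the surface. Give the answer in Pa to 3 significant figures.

Scale height: H = RT/g = 192 × 208 / 3.70 = 10794 m.
Barometric formula: P = P₀ exp(−z/H).
z/H = 12300/10794 = 1.1395; exp(−1.1395) = 0.31998.
P = 813 × 0.31998 = 260.14 Pa.

P ≈ 260 Pa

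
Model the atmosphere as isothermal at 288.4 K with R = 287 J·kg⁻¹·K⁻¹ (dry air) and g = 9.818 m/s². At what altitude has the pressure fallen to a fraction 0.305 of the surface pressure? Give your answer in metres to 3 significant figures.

z ≈ 10000 m

Scale height: H = RT/g = 287 × 288.4 / 9.818 = 8430.5 m.
Set P/P₀ = exp(−z/H) = 0.305, so z = −H ln(0.305).
−ln(0.305) = 1.1874; z = 8430.5 × 1.1874 = 10010 m.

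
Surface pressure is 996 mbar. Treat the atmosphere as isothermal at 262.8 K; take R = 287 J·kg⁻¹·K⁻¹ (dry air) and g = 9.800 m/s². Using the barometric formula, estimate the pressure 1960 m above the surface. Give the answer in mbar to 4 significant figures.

Scale height: H = RT/g = 287 × 262.8 / 9.800 = 7696.3 m.
Barometric formula: P = P₀ exp(−z/H).
z/H = 1960.0/7696.3 = 0.25467; exp(−0.25467) = 0.77517.
P = 996 × 0.77517 = 772.07 mbar.

P ≈ 772.1 mbar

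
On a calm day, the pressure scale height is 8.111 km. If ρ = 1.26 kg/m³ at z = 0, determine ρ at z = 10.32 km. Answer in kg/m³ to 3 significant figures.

In an isothermal atmosphere, density decays like pressure: ρ = ρ₀ exp(−z/H).
z/H = 10320/8111.0 = 1.2723; exp(−1.2723) = 0.28019.
ρ = 1.26 × 0.28019 = 0.35304 kg/m³.

ρ ≈ 0.353 kg/m³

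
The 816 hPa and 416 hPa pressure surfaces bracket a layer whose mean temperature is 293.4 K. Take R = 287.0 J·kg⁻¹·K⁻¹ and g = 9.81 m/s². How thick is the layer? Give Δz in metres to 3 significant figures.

Hypsometric equation: Δz = (R T̄/g) ln(P₁/P₂).
R T̄/g = 287.0 × 293.4 / 9.81 = 8583.7 m.
ln(816/416) = ln(1.9615) = 0.67371.
Δz = 8583.7 × 0.67371 = 5782.9 m.

Δz ≈ 5780 m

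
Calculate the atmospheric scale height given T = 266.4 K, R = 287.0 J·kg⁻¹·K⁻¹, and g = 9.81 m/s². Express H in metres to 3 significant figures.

H ≈ 7790 m

The scale height of an isothermal atmosphere is H = RT/g.
H = 287.0 × 266.4 / 9.81 = 76457/9.81 = 7793.8 m.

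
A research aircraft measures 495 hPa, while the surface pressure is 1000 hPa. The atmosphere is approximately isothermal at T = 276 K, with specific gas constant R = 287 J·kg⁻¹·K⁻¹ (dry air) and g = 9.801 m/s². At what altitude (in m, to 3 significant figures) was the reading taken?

z ≈ 5680 m

Scale height: H = RT/g = 287 × 276 / 9.801 = 8082.0 m.
Invert the barometric formula: z = H ln(P₀/P).
P₀/P = 1000/495 = 2.0202; ln(2.0202) = 0.70320.
z = 8082.0 × 0.70320 = 5683.3 m.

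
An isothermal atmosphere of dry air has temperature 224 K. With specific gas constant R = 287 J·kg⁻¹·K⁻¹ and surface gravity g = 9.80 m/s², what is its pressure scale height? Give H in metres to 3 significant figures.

H ≈ 6560 m

The scale height of an isothermal atmosphere is H = RT/g.
H = 287 × 224 / 9.80 = 64288/9.80 = 6560.0 m.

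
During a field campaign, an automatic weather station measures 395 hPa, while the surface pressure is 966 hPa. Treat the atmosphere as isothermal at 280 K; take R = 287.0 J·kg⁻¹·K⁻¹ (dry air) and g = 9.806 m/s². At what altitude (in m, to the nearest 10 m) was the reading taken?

Scale height: H = RT/g = 287.0 × 280 / 9.806 = 8195.0 m.
Invert the barometric formula: z = H ln(P₀/P).
P₀/P = 966/395 = 2.4456; ln(2.4456) = 0.89429.
z = 8195.0 × 0.89429 = 7328.7 m.

z ≈ 7330 m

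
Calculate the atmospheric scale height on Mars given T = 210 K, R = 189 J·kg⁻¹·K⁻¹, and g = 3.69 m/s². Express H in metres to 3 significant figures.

H ≈ 10800 m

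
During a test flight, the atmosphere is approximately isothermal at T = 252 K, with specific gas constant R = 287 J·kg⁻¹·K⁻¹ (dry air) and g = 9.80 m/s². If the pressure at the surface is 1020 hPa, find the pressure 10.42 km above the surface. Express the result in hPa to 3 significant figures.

P ≈ 249 hPa

Scale height: H = RT/g = 287 × 252 / 9.80 = 7380.0 m.
Barometric formula: P = P₀ exp(−z/H).
z/H = 10420/7380.0 = 1.4119; exp(−1.4119) = 0.24368.
P = 1020 × 0.24368 = 248.55 hPa.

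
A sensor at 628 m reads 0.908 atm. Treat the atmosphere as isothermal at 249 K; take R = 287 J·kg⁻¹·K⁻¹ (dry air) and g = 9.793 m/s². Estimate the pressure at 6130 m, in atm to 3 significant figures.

P ≈ 0.427 atm

Scale height: H = RT/g = 287 × 249 / 9.793 = 7297.4 m.
Between two levels, P₂ = P₁ exp(−Δz/H) with Δz = z₂ − z₁.
Δz = 6130.0 − 628.00 = 5502.0 m; Δz/H = 5502.0/7297.4 = 0.75397.
P₂ = 0.908 × exp(−0.75397) = 0.908 × 0.47049 = 0.42720 atm.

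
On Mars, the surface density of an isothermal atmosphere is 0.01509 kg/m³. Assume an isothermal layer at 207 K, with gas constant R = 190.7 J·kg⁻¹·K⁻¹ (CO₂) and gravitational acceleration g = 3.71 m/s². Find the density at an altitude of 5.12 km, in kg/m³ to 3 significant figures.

ρ ≈ 0.00933 kg/m³

Scale height: H = RT/g = 190.7 × 207 / 3.71 = 10640 m.
In an isothermal atmosphere, density decays like pressure: ρ = ρ₀ exp(−z/H).
z/H = 5120.0/10640 = 0.48120; exp(−0.48120) = 0.61804.
ρ = 0.01509 × 0.61804 = 0.0093262 kg/m³.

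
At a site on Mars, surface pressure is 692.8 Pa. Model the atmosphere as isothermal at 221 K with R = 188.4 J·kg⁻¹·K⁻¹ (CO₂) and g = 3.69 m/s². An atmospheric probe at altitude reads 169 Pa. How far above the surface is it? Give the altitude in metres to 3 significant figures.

Scale height: H = RT/g = 188.4 × 221 / 3.69 = 11284 m.
Invert the barometric formula: z = H ln(P₀/P).
P₀/P = 692.8/169 = 4.0994; ln(4.0994) = 1.4108.
z = 11284 × 1.4108 = 15919 m.

z ≈ 15900 m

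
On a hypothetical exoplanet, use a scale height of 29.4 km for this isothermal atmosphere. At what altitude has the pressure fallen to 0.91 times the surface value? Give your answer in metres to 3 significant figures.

Set P/P₀ = exp(−z/H) = 0.91, so z = −H ln(0.91).
−ln(0.91) = 0.094311; z = 29400 × 0.094311 = 2772.7 m.

z ≈ 2770 m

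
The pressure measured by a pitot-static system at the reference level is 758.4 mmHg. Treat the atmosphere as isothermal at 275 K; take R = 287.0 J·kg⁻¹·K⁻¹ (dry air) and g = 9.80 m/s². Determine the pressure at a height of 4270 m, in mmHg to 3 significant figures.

P ≈ 446 mmHg

Scale height: H = RT/g = 287.0 × 275 / 9.80 = 8053.6 m.
Barometric formula: P = P₀ exp(−z/H).
z/H = 4270.0/8053.6 = 0.53020; exp(−0.53020) = 0.58849.
P = 758.4 × 0.58849 = 446.31 mmHg.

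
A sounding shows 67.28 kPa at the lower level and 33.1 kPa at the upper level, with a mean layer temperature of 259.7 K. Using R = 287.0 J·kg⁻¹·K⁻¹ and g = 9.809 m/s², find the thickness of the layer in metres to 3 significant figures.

Δz ≈ 5390 m

Hypsometric equation: Δz = (R T̄/g) ln(P₁/P₂).
R T̄/g = 287.0 × 259.7 / 9.809 = 7598.5 m.
ln(67.28/33.1) = ln(2.0326) = 0.70932.
Δz = 7598.5 × 0.70932 = 5389.8 m.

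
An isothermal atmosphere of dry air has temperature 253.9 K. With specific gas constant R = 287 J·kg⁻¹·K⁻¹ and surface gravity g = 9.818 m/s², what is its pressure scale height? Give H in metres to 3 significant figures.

The scale height of an isothermal atmosphere is H = RT/g.
H = 287 × 253.9 / 9.818 = 72869/9.818 = 7422.0 m.

H ≈ 7420 m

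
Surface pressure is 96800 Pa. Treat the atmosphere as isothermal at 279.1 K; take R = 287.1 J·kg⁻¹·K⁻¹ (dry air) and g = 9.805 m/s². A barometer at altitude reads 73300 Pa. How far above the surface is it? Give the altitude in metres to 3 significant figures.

Scale height: H = RT/g = 287.1 × 279.1 / 9.805 = 8172.3 m.
Invert the barometric formula: z = H ln(P₀/P).
P₀/P = 96800/73300 = 1.3206; ln(1.3206) = 0.27809.
z = 8172.3 × 0.27809 = 2272.6 m.

z ≈ 2270 m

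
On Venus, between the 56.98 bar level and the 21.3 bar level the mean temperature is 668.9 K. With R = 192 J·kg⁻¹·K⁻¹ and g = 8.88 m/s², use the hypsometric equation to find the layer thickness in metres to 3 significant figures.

Δz ≈ 14200 m

Hypsometric equation: Δz = (R T̄/g) ln(P₁/P₂).
R T̄/g = 192 × 668.9 / 8.88 = 14463 m.
ln(56.98/21.3) = ln(2.6751) = 0.98399.
Δz = 14463 × 0.98399 = 14231 m.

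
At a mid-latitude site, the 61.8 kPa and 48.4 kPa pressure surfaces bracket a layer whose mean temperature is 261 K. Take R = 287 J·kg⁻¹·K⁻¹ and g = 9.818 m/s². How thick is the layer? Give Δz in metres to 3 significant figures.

Δz ≈ 1860 m

Hypsometric equation: Δz = (R T̄/g) ln(P₁/P₂).
R T̄/g = 287 × 261 / 9.818 = 7629.6 m.
ln(61.8/48.4) = ln(1.2769) = 0.24444.
Δz = 7629.6 × 0.24444 = 1865.0 m.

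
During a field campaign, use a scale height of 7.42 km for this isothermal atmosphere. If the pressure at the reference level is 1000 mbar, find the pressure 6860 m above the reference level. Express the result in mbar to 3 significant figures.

P ≈ 397 mbar

Barometric formula: P = P₀ exp(−z/H).
z/H = 6860.0/7420.0 = 0.92453; exp(−0.92453) = 0.39672.
P = 1000 × 0.39672 = 396.72 mbar.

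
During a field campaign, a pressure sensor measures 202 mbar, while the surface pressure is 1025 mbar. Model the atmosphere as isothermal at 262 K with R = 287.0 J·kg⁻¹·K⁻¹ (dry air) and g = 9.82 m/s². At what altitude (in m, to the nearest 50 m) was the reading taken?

Scale height: H = RT/g = 287.0 × 262 / 9.82 = 7657.2 m.
Invert the barometric formula: z = H ln(P₀/P).
P₀/P = 1025/202 = 5.0743; ln(5.0743) = 1.6242.
z = 7657.2 × 1.6242 = 12437 m.

z ≈ 12450 m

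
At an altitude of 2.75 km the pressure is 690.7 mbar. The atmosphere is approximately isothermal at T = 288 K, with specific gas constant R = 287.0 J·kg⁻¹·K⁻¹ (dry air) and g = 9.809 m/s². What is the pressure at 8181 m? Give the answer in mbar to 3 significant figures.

P ≈ 363 mbar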